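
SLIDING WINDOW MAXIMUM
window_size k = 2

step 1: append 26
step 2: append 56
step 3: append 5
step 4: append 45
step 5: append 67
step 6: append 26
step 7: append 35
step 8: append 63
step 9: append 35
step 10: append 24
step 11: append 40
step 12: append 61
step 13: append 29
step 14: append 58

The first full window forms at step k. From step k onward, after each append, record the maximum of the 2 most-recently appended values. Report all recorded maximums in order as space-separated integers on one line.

Answer: 56 56 45 67 67 35 63 63 35 40 61 61 58

Derivation:
step 1: append 26 -> window=[26] (not full yet)
step 2: append 56 -> window=[26, 56] -> max=56
step 3: append 5 -> window=[56, 5] -> max=56
step 4: append 45 -> window=[5, 45] -> max=45
step 5: append 67 -> window=[45, 67] -> max=67
step 6: append 26 -> window=[67, 26] -> max=67
step 7: append 35 -> window=[26, 35] -> max=35
step 8: append 63 -> window=[35, 63] -> max=63
step 9: append 35 -> window=[63, 35] -> max=63
step 10: append 24 -> window=[35, 24] -> max=35
step 11: append 40 -> window=[24, 40] -> max=40
step 12: append 61 -> window=[40, 61] -> max=61
step 13: append 29 -> window=[61, 29] -> max=61
step 14: append 58 -> window=[29, 58] -> max=58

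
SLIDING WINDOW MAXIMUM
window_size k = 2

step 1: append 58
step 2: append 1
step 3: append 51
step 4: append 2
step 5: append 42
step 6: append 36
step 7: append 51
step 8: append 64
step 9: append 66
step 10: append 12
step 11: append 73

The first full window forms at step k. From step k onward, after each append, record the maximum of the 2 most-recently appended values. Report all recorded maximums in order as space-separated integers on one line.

step 1: append 58 -> window=[58] (not full yet)
step 2: append 1 -> window=[58, 1] -> max=58
step 3: append 51 -> window=[1, 51] -> max=51
step 4: append 2 -> window=[51, 2] -> max=51
step 5: append 42 -> window=[2, 42] -> max=42
step 6: append 36 -> window=[42, 36] -> max=42
step 7: append 51 -> window=[36, 51] -> max=51
step 8: append 64 -> window=[51, 64] -> max=64
step 9: append 66 -> window=[64, 66] -> max=66
step 10: append 12 -> window=[66, 12] -> max=66
step 11: append 73 -> window=[12, 73] -> max=73

Answer: 58 51 51 42 42 51 64 66 66 73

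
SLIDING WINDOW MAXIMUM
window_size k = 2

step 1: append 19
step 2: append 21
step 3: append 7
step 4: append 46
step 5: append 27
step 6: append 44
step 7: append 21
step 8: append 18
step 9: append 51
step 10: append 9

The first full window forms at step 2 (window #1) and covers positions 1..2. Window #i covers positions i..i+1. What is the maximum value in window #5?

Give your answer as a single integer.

step 1: append 19 -> window=[19] (not full yet)
step 2: append 21 -> window=[19, 21] -> max=21
step 3: append 7 -> window=[21, 7] -> max=21
step 4: append 46 -> window=[7, 46] -> max=46
step 5: append 27 -> window=[46, 27] -> max=46
step 6: append 44 -> window=[27, 44] -> max=44
Window #5 max = 44

Answer: 44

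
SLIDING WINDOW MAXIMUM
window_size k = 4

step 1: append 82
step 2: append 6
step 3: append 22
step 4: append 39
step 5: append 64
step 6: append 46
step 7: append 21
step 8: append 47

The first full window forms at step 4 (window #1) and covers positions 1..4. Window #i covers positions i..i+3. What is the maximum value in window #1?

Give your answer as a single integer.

step 1: append 82 -> window=[82] (not full yet)
step 2: append 6 -> window=[82, 6] (not full yet)
step 3: append 22 -> window=[82, 6, 22] (not full yet)
step 4: append 39 -> window=[82, 6, 22, 39] -> max=82
Window #1 max = 82

Answer: 82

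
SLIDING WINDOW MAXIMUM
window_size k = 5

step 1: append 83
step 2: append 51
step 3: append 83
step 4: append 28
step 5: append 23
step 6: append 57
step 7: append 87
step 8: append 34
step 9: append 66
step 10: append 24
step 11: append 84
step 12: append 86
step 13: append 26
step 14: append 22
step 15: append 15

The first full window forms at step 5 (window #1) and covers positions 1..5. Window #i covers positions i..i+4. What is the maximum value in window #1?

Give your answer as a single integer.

step 1: append 83 -> window=[83] (not full yet)
step 2: append 51 -> window=[83, 51] (not full yet)
step 3: append 83 -> window=[83, 51, 83] (not full yet)
step 4: append 28 -> window=[83, 51, 83, 28] (not full yet)
step 5: append 23 -> window=[83, 51, 83, 28, 23] -> max=83
Window #1 max = 83

Answer: 83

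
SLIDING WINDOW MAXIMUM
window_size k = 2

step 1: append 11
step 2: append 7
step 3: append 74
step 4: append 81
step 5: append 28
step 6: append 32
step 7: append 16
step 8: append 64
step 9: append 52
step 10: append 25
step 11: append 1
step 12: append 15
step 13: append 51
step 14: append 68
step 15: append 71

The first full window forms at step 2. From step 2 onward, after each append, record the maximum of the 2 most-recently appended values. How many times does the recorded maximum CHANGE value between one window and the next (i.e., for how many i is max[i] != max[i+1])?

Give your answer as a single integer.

Answer: 10

Derivation:
step 1: append 11 -> window=[11] (not full yet)
step 2: append 7 -> window=[11, 7] -> max=11
step 3: append 74 -> window=[7, 74] -> max=74
step 4: append 81 -> window=[74, 81] -> max=81
step 5: append 28 -> window=[81, 28] -> max=81
step 6: append 32 -> window=[28, 32] -> max=32
step 7: append 16 -> window=[32, 16] -> max=32
step 8: append 64 -> window=[16, 64] -> max=64
step 9: append 52 -> window=[64, 52] -> max=64
step 10: append 25 -> window=[52, 25] -> max=52
step 11: append 1 -> window=[25, 1] -> max=25
step 12: append 15 -> window=[1, 15] -> max=15
step 13: append 51 -> window=[15, 51] -> max=51
step 14: append 68 -> window=[51, 68] -> max=68
step 15: append 71 -> window=[68, 71] -> max=71
Recorded maximums: 11 74 81 81 32 32 64 64 52 25 15 51 68 71
Changes between consecutive maximums: 10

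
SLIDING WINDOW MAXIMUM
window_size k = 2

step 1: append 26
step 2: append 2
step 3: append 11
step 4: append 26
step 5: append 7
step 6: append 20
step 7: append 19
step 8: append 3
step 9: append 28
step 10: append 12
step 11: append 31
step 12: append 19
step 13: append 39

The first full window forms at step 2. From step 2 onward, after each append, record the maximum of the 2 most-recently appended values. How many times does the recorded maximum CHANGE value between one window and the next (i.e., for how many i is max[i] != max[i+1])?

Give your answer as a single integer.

Answer: 7

Derivation:
step 1: append 26 -> window=[26] (not full yet)
step 2: append 2 -> window=[26, 2] -> max=26
step 3: append 11 -> window=[2, 11] -> max=11
step 4: append 26 -> window=[11, 26] -> max=26
step 5: append 7 -> window=[26, 7] -> max=26
step 6: append 20 -> window=[7, 20] -> max=20
step 7: append 19 -> window=[20, 19] -> max=20
step 8: append 3 -> window=[19, 3] -> max=19
step 9: append 28 -> window=[3, 28] -> max=28
step 10: append 12 -> window=[28, 12] -> max=28
step 11: append 31 -> window=[12, 31] -> max=31
step 12: append 19 -> window=[31, 19] -> max=31
step 13: append 39 -> window=[19, 39] -> max=39
Recorded maximums: 26 11 26 26 20 20 19 28 28 31 31 39
Changes between consecutive maximums: 7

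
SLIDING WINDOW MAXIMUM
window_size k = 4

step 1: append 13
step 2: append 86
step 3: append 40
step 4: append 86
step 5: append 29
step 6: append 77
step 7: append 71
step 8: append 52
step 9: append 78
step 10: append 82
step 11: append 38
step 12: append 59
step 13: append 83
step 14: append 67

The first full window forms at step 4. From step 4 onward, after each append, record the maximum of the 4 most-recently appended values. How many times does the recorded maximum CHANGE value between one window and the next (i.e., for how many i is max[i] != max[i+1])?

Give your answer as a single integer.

step 1: append 13 -> window=[13] (not full yet)
step 2: append 86 -> window=[13, 86] (not full yet)
step 3: append 40 -> window=[13, 86, 40] (not full yet)
step 4: append 86 -> window=[13, 86, 40, 86] -> max=86
step 5: append 29 -> window=[86, 40, 86, 29] -> max=86
step 6: append 77 -> window=[40, 86, 29, 77] -> max=86
step 7: append 71 -> window=[86, 29, 77, 71] -> max=86
step 8: append 52 -> window=[29, 77, 71, 52] -> max=77
step 9: append 78 -> window=[77, 71, 52, 78] -> max=78
step 10: append 82 -> window=[71, 52, 78, 82] -> max=82
step 11: append 38 -> window=[52, 78, 82, 38] -> max=82
step 12: append 59 -> window=[78, 82, 38, 59] -> max=82
step 13: append 83 -> window=[82, 38, 59, 83] -> max=83
step 14: append 67 -> window=[38, 59, 83, 67] -> max=83
Recorded maximums: 86 86 86 86 77 78 82 82 82 83 83
Changes between consecutive maximums: 4

Answer: 4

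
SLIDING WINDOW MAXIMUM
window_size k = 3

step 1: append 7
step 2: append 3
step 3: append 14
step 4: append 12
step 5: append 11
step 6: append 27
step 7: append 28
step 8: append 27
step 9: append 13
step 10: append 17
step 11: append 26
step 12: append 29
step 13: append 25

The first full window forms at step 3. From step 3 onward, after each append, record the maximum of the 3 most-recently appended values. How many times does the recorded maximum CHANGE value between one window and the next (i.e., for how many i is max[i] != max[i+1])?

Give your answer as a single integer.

step 1: append 7 -> window=[7] (not full yet)
step 2: append 3 -> window=[7, 3] (not full yet)
step 3: append 14 -> window=[7, 3, 14] -> max=14
step 4: append 12 -> window=[3, 14, 12] -> max=14
step 5: append 11 -> window=[14, 12, 11] -> max=14
step 6: append 27 -> window=[12, 11, 27] -> max=27
step 7: append 28 -> window=[11, 27, 28] -> max=28
step 8: append 27 -> window=[27, 28, 27] -> max=28
step 9: append 13 -> window=[28, 27, 13] -> max=28
step 10: append 17 -> window=[27, 13, 17] -> max=27
step 11: append 26 -> window=[13, 17, 26] -> max=26
step 12: append 29 -> window=[17, 26, 29] -> max=29
step 13: append 25 -> window=[26, 29, 25] -> max=29
Recorded maximums: 14 14 14 27 28 28 28 27 26 29 29
Changes between consecutive maximums: 5

Answer: 5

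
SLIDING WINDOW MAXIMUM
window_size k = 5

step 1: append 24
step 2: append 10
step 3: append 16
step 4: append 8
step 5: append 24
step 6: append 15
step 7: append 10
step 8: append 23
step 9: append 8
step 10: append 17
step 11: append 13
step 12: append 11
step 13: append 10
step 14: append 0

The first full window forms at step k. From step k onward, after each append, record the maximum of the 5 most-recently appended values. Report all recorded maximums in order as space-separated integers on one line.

step 1: append 24 -> window=[24] (not full yet)
step 2: append 10 -> window=[24, 10] (not full yet)
step 3: append 16 -> window=[24, 10, 16] (not full yet)
step 4: append 8 -> window=[24, 10, 16, 8] (not full yet)
step 5: append 24 -> window=[24, 10, 16, 8, 24] -> max=24
step 6: append 15 -> window=[10, 16, 8, 24, 15] -> max=24
step 7: append 10 -> window=[16, 8, 24, 15, 10] -> max=24
step 8: append 23 -> window=[8, 24, 15, 10, 23] -> max=24
step 9: append 8 -> window=[24, 15, 10, 23, 8] -> max=24
step 10: append 17 -> window=[15, 10, 23, 8, 17] -> max=23
step 11: append 13 -> window=[10, 23, 8, 17, 13] -> max=23
step 12: append 11 -> window=[23, 8, 17, 13, 11] -> max=23
step 13: append 10 -> window=[8, 17, 13, 11, 10] -> max=17
step 14: append 0 -> window=[17, 13, 11, 10, 0] -> max=17

Answer: 24 24 24 24 24 23 23 23 17 17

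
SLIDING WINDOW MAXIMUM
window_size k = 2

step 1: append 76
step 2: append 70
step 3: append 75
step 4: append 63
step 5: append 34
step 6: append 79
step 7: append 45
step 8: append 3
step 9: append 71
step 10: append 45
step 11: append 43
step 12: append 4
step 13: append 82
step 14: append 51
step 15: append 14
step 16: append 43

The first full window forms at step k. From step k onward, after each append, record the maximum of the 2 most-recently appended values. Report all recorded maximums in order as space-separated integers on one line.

Answer: 76 75 75 63 79 79 45 71 71 45 43 82 82 51 43

Derivation:
step 1: append 76 -> window=[76] (not full yet)
step 2: append 70 -> window=[76, 70] -> max=76
step 3: append 75 -> window=[70, 75] -> max=75
step 4: append 63 -> window=[75, 63] -> max=75
step 5: append 34 -> window=[63, 34] -> max=63
step 6: append 79 -> window=[34, 79] -> max=79
step 7: append 45 -> window=[79, 45] -> max=79
step 8: append 3 -> window=[45, 3] -> max=45
step 9: append 71 -> window=[3, 71] -> max=71
step 10: append 45 -> window=[71, 45] -> max=71
step 11: append 43 -> window=[45, 43] -> max=45
step 12: append 4 -> window=[43, 4] -> max=43
step 13: append 82 -> window=[4, 82] -> max=82
step 14: append 51 -> window=[82, 51] -> max=82
step 15: append 14 -> window=[51, 14] -> max=51
step 16: append 43 -> window=[14, 43] -> max=43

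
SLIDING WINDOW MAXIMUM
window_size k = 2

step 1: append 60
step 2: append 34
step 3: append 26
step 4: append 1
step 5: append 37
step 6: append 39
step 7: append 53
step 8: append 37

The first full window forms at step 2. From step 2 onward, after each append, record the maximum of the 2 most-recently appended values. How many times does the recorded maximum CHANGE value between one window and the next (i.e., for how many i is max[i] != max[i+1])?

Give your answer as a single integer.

Answer: 5

Derivation:
step 1: append 60 -> window=[60] (not full yet)
step 2: append 34 -> window=[60, 34] -> max=60
step 3: append 26 -> window=[34, 26] -> max=34
step 4: append 1 -> window=[26, 1] -> max=26
step 5: append 37 -> window=[1, 37] -> max=37
step 6: append 39 -> window=[37, 39] -> max=39
step 7: append 53 -> window=[39, 53] -> max=53
step 8: append 37 -> window=[53, 37] -> max=53
Recorded maximums: 60 34 26 37 39 53 53
Changes between consecutive maximums: 5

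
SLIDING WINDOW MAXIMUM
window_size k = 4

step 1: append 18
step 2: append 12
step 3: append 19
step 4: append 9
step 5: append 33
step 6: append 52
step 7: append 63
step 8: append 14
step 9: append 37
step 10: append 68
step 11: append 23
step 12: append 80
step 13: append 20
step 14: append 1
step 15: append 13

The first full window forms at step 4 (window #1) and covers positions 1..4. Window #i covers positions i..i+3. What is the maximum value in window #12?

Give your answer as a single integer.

Answer: 80

Derivation:
step 1: append 18 -> window=[18] (not full yet)
step 2: append 12 -> window=[18, 12] (not full yet)
step 3: append 19 -> window=[18, 12, 19] (not full yet)
step 4: append 9 -> window=[18, 12, 19, 9] -> max=19
step 5: append 33 -> window=[12, 19, 9, 33] -> max=33
step 6: append 52 -> window=[19, 9, 33, 52] -> max=52
step 7: append 63 -> window=[9, 33, 52, 63] -> max=63
step 8: append 14 -> window=[33, 52, 63, 14] -> max=63
step 9: append 37 -> window=[52, 63, 14, 37] -> max=63
step 10: append 68 -> window=[63, 14, 37, 68] -> max=68
step 11: append 23 -> window=[14, 37, 68, 23] -> max=68
step 12: append 80 -> window=[37, 68, 23, 80] -> max=80
step 13: append 20 -> window=[68, 23, 80, 20] -> max=80
step 14: append 1 -> window=[23, 80, 20, 1] -> max=80
step 15: append 13 -> window=[80, 20, 1, 13] -> max=80
Window #12 max = 80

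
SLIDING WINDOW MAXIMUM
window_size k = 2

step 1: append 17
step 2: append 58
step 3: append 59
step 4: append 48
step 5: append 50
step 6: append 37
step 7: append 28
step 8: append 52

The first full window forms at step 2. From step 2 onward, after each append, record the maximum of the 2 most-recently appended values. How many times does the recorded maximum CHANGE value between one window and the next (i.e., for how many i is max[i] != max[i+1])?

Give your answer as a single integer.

step 1: append 17 -> window=[17] (not full yet)
step 2: append 58 -> window=[17, 58] -> max=58
step 3: append 59 -> window=[58, 59] -> max=59
step 4: append 48 -> window=[59, 48] -> max=59
step 5: append 50 -> window=[48, 50] -> max=50
step 6: append 37 -> window=[50, 37] -> max=50
step 7: append 28 -> window=[37, 28] -> max=37
step 8: append 52 -> window=[28, 52] -> max=52
Recorded maximums: 58 59 59 50 50 37 52
Changes between consecutive maximums: 4

Answer: 4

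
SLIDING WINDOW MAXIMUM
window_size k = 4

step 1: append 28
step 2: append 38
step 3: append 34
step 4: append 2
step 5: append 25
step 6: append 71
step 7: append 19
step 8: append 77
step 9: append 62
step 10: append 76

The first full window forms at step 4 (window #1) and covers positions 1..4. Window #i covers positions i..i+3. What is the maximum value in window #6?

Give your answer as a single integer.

Answer: 77

Derivation:
step 1: append 28 -> window=[28] (not full yet)
step 2: append 38 -> window=[28, 38] (not full yet)
step 3: append 34 -> window=[28, 38, 34] (not full yet)
step 4: append 2 -> window=[28, 38, 34, 2] -> max=38
step 5: append 25 -> window=[38, 34, 2, 25] -> max=38
step 6: append 71 -> window=[34, 2, 25, 71] -> max=71
step 7: append 19 -> window=[2, 25, 71, 19] -> max=71
step 8: append 77 -> window=[25, 71, 19, 77] -> max=77
step 9: append 62 -> window=[71, 19, 77, 62] -> max=77
Window #6 max = 77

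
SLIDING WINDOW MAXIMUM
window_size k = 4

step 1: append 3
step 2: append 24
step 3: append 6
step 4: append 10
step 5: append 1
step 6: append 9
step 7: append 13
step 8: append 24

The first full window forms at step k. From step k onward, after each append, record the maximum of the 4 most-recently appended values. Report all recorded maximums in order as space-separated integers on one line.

Answer: 24 24 10 13 24

Derivation:
step 1: append 3 -> window=[3] (not full yet)
step 2: append 24 -> window=[3, 24] (not full yet)
step 3: append 6 -> window=[3, 24, 6] (not full yet)
step 4: append 10 -> window=[3, 24, 6, 10] -> max=24
step 5: append 1 -> window=[24, 6, 10, 1] -> max=24
step 6: append 9 -> window=[6, 10, 1, 9] -> max=10
step 7: append 13 -> window=[10, 1, 9, 13] -> max=13
step 8: append 24 -> window=[1, 9, 13, 24] -> max=24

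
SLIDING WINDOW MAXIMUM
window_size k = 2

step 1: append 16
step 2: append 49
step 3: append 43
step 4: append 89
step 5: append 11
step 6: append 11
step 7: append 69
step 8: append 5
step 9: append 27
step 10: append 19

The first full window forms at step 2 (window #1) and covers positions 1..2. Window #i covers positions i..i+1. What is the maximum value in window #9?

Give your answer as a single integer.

step 1: append 16 -> window=[16] (not full yet)
step 2: append 49 -> window=[16, 49] -> max=49
step 3: append 43 -> window=[49, 43] -> max=49
step 4: append 89 -> window=[43, 89] -> max=89
step 5: append 11 -> window=[89, 11] -> max=89
step 6: append 11 -> window=[11, 11] -> max=11
step 7: append 69 -> window=[11, 69] -> max=69
step 8: append 5 -> window=[69, 5] -> max=69
step 9: append 27 -> window=[5, 27] -> max=27
step 10: append 19 -> window=[27, 19] -> max=27
Window #9 max = 27

Answer: 27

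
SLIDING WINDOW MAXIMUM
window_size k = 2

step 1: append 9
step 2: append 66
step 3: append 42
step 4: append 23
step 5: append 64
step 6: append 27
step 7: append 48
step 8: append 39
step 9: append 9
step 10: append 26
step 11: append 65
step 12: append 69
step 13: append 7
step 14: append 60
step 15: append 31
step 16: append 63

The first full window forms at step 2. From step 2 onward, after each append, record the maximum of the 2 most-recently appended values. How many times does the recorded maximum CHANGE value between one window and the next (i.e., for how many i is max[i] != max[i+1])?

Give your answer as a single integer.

step 1: append 9 -> window=[9] (not full yet)
step 2: append 66 -> window=[9, 66] -> max=66
step 3: append 42 -> window=[66, 42] -> max=66
step 4: append 23 -> window=[42, 23] -> max=42
step 5: append 64 -> window=[23, 64] -> max=64
step 6: append 27 -> window=[64, 27] -> max=64
step 7: append 48 -> window=[27, 48] -> max=48
step 8: append 39 -> window=[48, 39] -> max=48
step 9: append 9 -> window=[39, 9] -> max=39
step 10: append 26 -> window=[9, 26] -> max=26
step 11: append 65 -> window=[26, 65] -> max=65
step 12: append 69 -> window=[65, 69] -> max=69
step 13: append 7 -> window=[69, 7] -> max=69
step 14: append 60 -> window=[7, 60] -> max=60
step 15: append 31 -> window=[60, 31] -> max=60
step 16: append 63 -> window=[31, 63] -> max=63
Recorded maximums: 66 66 42 64 64 48 48 39 26 65 69 69 60 60 63
Changes between consecutive maximums: 9

Answer: 9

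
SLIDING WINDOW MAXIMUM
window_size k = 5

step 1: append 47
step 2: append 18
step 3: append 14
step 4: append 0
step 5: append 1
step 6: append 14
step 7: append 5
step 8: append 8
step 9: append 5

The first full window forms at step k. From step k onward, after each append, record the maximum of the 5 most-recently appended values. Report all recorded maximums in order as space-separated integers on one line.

Answer: 47 18 14 14 14

Derivation:
step 1: append 47 -> window=[47] (not full yet)
step 2: append 18 -> window=[47, 18] (not full yet)
step 3: append 14 -> window=[47, 18, 14] (not full yet)
step 4: append 0 -> window=[47, 18, 14, 0] (not full yet)
step 5: append 1 -> window=[47, 18, 14, 0, 1] -> max=47
step 6: append 14 -> window=[18, 14, 0, 1, 14] -> max=18
step 7: append 5 -> window=[14, 0, 1, 14, 5] -> max=14
step 8: append 8 -> window=[0, 1, 14, 5, 8] -> max=14
step 9: append 5 -> window=[1, 14, 5, 8, 5] -> max=14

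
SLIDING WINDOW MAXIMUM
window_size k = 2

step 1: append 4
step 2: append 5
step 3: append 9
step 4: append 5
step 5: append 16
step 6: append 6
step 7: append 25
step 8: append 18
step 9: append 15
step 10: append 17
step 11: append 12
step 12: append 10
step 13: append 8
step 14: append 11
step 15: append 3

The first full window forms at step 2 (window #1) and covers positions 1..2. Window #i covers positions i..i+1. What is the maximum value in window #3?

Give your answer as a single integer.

step 1: append 4 -> window=[4] (not full yet)
step 2: append 5 -> window=[4, 5] -> max=5
step 3: append 9 -> window=[5, 9] -> max=9
step 4: append 5 -> window=[9, 5] -> max=9
Window #3 max = 9

Answer: 9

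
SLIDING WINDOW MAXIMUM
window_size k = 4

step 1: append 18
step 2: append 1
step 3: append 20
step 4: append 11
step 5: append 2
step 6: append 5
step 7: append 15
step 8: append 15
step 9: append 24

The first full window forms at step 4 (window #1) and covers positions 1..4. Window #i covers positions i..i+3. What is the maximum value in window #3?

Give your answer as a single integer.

Answer: 20

Derivation:
step 1: append 18 -> window=[18] (not full yet)
step 2: append 1 -> window=[18, 1] (not full yet)
step 3: append 20 -> window=[18, 1, 20] (not full yet)
step 4: append 11 -> window=[18, 1, 20, 11] -> max=20
step 5: append 2 -> window=[1, 20, 11, 2] -> max=20
step 6: append 5 -> window=[20, 11, 2, 5] -> max=20
Window #3 max = 20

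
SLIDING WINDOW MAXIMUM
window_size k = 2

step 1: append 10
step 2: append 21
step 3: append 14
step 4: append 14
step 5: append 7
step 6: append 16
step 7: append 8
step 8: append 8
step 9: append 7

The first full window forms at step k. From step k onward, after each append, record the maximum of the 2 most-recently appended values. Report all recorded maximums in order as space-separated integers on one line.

Answer: 21 21 14 14 16 16 8 8

Derivation:
step 1: append 10 -> window=[10] (not full yet)
step 2: append 21 -> window=[10, 21] -> max=21
step 3: append 14 -> window=[21, 14] -> max=21
step 4: append 14 -> window=[14, 14] -> max=14
step 5: append 7 -> window=[14, 7] -> max=14
step 6: append 16 -> window=[7, 16] -> max=16
step 7: append 8 -> window=[16, 8] -> max=16
step 8: append 8 -> window=[8, 8] -> max=8
step 9: append 7 -> window=[8, 7] -> max=8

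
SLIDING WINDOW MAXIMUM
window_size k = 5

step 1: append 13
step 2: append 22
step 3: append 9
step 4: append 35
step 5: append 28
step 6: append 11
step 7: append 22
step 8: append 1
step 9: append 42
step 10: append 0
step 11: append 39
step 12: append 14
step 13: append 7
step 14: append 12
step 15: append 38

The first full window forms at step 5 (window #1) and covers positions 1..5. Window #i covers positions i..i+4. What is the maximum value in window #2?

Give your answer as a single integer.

Answer: 35

Derivation:
step 1: append 13 -> window=[13] (not full yet)
step 2: append 22 -> window=[13, 22] (not full yet)
step 3: append 9 -> window=[13, 22, 9] (not full yet)
step 4: append 35 -> window=[13, 22, 9, 35] (not full yet)
step 5: append 28 -> window=[13, 22, 9, 35, 28] -> max=35
step 6: append 11 -> window=[22, 9, 35, 28, 11] -> max=35
Window #2 max = 35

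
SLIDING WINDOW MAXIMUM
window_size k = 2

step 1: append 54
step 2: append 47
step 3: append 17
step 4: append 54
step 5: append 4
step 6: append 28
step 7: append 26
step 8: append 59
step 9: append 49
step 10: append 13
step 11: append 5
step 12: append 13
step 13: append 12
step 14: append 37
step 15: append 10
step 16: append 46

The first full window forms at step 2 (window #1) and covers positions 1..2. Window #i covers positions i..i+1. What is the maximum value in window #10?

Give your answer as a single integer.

step 1: append 54 -> window=[54] (not full yet)
step 2: append 47 -> window=[54, 47] -> max=54
step 3: append 17 -> window=[47, 17] -> max=47
step 4: append 54 -> window=[17, 54] -> max=54
step 5: append 4 -> window=[54, 4] -> max=54
step 6: append 28 -> window=[4, 28] -> max=28
step 7: append 26 -> window=[28, 26] -> max=28
step 8: append 59 -> window=[26, 59] -> max=59
step 9: append 49 -> window=[59, 49] -> max=59
step 10: append 13 -> window=[49, 13] -> max=49
step 11: append 5 -> window=[13, 5] -> max=13
Window #10 max = 13

Answer: 13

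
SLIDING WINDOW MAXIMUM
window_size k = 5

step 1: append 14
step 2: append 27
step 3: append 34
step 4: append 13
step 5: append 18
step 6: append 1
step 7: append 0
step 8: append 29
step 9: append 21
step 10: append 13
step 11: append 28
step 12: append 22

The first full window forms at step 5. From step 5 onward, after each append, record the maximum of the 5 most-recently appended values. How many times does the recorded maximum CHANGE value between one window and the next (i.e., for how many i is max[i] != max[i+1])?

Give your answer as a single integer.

step 1: append 14 -> window=[14] (not full yet)
step 2: append 27 -> window=[14, 27] (not full yet)
step 3: append 34 -> window=[14, 27, 34] (not full yet)
step 4: append 13 -> window=[14, 27, 34, 13] (not full yet)
step 5: append 18 -> window=[14, 27, 34, 13, 18] -> max=34
step 6: append 1 -> window=[27, 34, 13, 18, 1] -> max=34
step 7: append 0 -> window=[34, 13, 18, 1, 0] -> max=34
step 8: append 29 -> window=[13, 18, 1, 0, 29] -> max=29
step 9: append 21 -> window=[18, 1, 0, 29, 21] -> max=29
step 10: append 13 -> window=[1, 0, 29, 21, 13] -> max=29
step 11: append 28 -> window=[0, 29, 21, 13, 28] -> max=29
step 12: append 22 -> window=[29, 21, 13, 28, 22] -> max=29
Recorded maximums: 34 34 34 29 29 29 29 29
Changes between consecutive maximums: 1

Answer: 1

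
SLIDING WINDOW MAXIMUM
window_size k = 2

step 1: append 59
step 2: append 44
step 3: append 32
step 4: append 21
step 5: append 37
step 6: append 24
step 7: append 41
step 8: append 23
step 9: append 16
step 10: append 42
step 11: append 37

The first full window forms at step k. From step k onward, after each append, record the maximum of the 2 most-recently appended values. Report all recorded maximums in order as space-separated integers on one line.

step 1: append 59 -> window=[59] (not full yet)
step 2: append 44 -> window=[59, 44] -> max=59
step 3: append 32 -> window=[44, 32] -> max=44
step 4: append 21 -> window=[32, 21] -> max=32
step 5: append 37 -> window=[21, 37] -> max=37
step 6: append 24 -> window=[37, 24] -> max=37
step 7: append 41 -> window=[24, 41] -> max=41
step 8: append 23 -> window=[41, 23] -> max=41
step 9: append 16 -> window=[23, 16] -> max=23
step 10: append 42 -> window=[16, 42] -> max=42
step 11: append 37 -> window=[42, 37] -> max=42

Answer: 59 44 32 37 37 41 41 23 42 42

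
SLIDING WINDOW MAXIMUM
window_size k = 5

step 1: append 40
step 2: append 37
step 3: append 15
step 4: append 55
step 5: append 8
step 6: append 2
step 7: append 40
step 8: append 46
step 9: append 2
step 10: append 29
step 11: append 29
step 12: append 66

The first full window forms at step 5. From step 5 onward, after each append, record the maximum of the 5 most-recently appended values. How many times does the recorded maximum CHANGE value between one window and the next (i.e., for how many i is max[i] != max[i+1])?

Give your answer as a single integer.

step 1: append 40 -> window=[40] (not full yet)
step 2: append 37 -> window=[40, 37] (not full yet)
step 3: append 15 -> window=[40, 37, 15] (not full yet)
step 4: append 55 -> window=[40, 37, 15, 55] (not full yet)
step 5: append 8 -> window=[40, 37, 15, 55, 8] -> max=55
step 6: append 2 -> window=[37, 15, 55, 8, 2] -> max=55
step 7: append 40 -> window=[15, 55, 8, 2, 40] -> max=55
step 8: append 46 -> window=[55, 8, 2, 40, 46] -> max=55
step 9: append 2 -> window=[8, 2, 40, 46, 2] -> max=46
step 10: append 29 -> window=[2, 40, 46, 2, 29] -> max=46
step 11: append 29 -> window=[40, 46, 2, 29, 29] -> max=46
step 12: append 66 -> window=[46, 2, 29, 29, 66] -> max=66
Recorded maximums: 55 55 55 55 46 46 46 66
Changes between consecutive maximums: 2

Answer: 2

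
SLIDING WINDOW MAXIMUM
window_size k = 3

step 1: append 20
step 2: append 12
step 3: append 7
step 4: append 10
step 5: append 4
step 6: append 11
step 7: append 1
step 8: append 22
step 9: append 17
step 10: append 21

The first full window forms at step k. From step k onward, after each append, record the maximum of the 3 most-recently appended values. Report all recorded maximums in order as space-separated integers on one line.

Answer: 20 12 10 11 11 22 22 22

Derivation:
step 1: append 20 -> window=[20] (not full yet)
step 2: append 12 -> window=[20, 12] (not full yet)
step 3: append 7 -> window=[20, 12, 7] -> max=20
step 4: append 10 -> window=[12, 7, 10] -> max=12
step 5: append 4 -> window=[7, 10, 4] -> max=10
step 6: append 11 -> window=[10, 4, 11] -> max=11
step 7: append 1 -> window=[4, 11, 1] -> max=11
step 8: append 22 -> window=[11, 1, 22] -> max=22
step 9: append 17 -> window=[1, 22, 17] -> max=22
step 10: append 21 -> window=[22, 17, 21] -> max=22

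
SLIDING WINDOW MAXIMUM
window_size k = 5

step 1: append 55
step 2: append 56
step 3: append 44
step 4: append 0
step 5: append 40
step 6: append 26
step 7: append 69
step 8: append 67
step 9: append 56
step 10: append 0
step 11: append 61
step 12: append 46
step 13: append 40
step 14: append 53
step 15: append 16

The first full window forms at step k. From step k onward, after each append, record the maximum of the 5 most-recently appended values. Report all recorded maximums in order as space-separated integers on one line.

step 1: append 55 -> window=[55] (not full yet)
step 2: append 56 -> window=[55, 56] (not full yet)
step 3: append 44 -> window=[55, 56, 44] (not full yet)
step 4: append 0 -> window=[55, 56, 44, 0] (not full yet)
step 5: append 40 -> window=[55, 56, 44, 0, 40] -> max=56
step 6: append 26 -> window=[56, 44, 0, 40, 26] -> max=56
step 7: append 69 -> window=[44, 0, 40, 26, 69] -> max=69
step 8: append 67 -> window=[0, 40, 26, 69, 67] -> max=69
step 9: append 56 -> window=[40, 26, 69, 67, 56] -> max=69
step 10: append 0 -> window=[26, 69, 67, 56, 0] -> max=69
step 11: append 61 -> window=[69, 67, 56, 0, 61] -> max=69
step 12: append 46 -> window=[67, 56, 0, 61, 46] -> max=67
step 13: append 40 -> window=[56, 0, 61, 46, 40] -> max=61
step 14: append 53 -> window=[0, 61, 46, 40, 53] -> max=61
step 15: append 16 -> window=[61, 46, 40, 53, 16] -> max=61

Answer: 56 56 69 69 69 69 69 67 61 61 61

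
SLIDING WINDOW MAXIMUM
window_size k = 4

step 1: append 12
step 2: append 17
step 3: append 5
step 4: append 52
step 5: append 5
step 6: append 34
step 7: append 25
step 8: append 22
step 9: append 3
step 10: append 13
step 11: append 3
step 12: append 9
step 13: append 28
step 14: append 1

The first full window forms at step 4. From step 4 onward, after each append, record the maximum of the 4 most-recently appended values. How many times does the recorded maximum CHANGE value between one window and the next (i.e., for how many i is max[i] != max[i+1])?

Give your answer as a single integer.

step 1: append 12 -> window=[12] (not full yet)
step 2: append 17 -> window=[12, 17] (not full yet)
step 3: append 5 -> window=[12, 17, 5] (not full yet)
step 4: append 52 -> window=[12, 17, 5, 52] -> max=52
step 5: append 5 -> window=[17, 5, 52, 5] -> max=52
step 6: append 34 -> window=[5, 52, 5, 34] -> max=52
step 7: append 25 -> window=[52, 5, 34, 25] -> max=52
step 8: append 22 -> window=[5, 34, 25, 22] -> max=34
step 9: append 3 -> window=[34, 25, 22, 3] -> max=34
step 10: append 13 -> window=[25, 22, 3, 13] -> max=25
step 11: append 3 -> window=[22, 3, 13, 3] -> max=22
step 12: append 9 -> window=[3, 13, 3, 9] -> max=13
step 13: append 28 -> window=[13, 3, 9, 28] -> max=28
step 14: append 1 -> window=[3, 9, 28, 1] -> max=28
Recorded maximums: 52 52 52 52 34 34 25 22 13 28 28
Changes between consecutive maximums: 5

Answer: 5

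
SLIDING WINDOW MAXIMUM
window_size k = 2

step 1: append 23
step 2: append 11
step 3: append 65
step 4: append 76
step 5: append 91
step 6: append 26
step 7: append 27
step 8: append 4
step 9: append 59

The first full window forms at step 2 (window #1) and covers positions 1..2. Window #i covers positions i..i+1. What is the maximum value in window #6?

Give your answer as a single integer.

Answer: 27

Derivation:
step 1: append 23 -> window=[23] (not full yet)
step 2: append 11 -> window=[23, 11] -> max=23
step 3: append 65 -> window=[11, 65] -> max=65
step 4: append 76 -> window=[65, 76] -> max=76
step 5: append 91 -> window=[76, 91] -> max=91
step 6: append 26 -> window=[91, 26] -> max=91
step 7: append 27 -> window=[26, 27] -> max=27
Window #6 max = 27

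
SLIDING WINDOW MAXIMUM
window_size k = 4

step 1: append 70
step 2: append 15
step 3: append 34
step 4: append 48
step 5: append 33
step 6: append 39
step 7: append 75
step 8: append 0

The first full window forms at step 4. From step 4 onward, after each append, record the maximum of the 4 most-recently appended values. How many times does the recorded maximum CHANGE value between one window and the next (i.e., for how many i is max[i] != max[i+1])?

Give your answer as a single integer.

step 1: append 70 -> window=[70] (not full yet)
step 2: append 15 -> window=[70, 15] (not full yet)
step 3: append 34 -> window=[70, 15, 34] (not full yet)
step 4: append 48 -> window=[70, 15, 34, 48] -> max=70
step 5: append 33 -> window=[15, 34, 48, 33] -> max=48
step 6: append 39 -> window=[34, 48, 33, 39] -> max=48
step 7: append 75 -> window=[48, 33, 39, 75] -> max=75
step 8: append 0 -> window=[33, 39, 75, 0] -> max=75
Recorded maximums: 70 48 48 75 75
Changes between consecutive maximums: 2

Answer: 2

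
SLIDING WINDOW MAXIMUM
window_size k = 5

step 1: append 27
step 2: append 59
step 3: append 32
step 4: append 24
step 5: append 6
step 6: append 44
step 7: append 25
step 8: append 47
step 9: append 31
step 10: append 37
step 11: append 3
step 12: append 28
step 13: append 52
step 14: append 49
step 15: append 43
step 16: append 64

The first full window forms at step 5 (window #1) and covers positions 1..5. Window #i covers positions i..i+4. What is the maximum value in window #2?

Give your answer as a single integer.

step 1: append 27 -> window=[27] (not full yet)
step 2: append 59 -> window=[27, 59] (not full yet)
step 3: append 32 -> window=[27, 59, 32] (not full yet)
step 4: append 24 -> window=[27, 59, 32, 24] (not full yet)
step 5: append 6 -> window=[27, 59, 32, 24, 6] -> max=59
step 6: append 44 -> window=[59, 32, 24, 6, 44] -> max=59
Window #2 max = 59

Answer: 59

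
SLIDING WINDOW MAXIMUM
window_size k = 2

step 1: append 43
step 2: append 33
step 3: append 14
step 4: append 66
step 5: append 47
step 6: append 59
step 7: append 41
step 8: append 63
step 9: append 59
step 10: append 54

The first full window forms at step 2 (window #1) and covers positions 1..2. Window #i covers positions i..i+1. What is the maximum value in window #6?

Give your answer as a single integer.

step 1: append 43 -> window=[43] (not full yet)
step 2: append 33 -> window=[43, 33] -> max=43
step 3: append 14 -> window=[33, 14] -> max=33
step 4: append 66 -> window=[14, 66] -> max=66
step 5: append 47 -> window=[66, 47] -> max=66
step 6: append 59 -> window=[47, 59] -> max=59
step 7: append 41 -> window=[59, 41] -> max=59
Window #6 max = 59

Answer: 59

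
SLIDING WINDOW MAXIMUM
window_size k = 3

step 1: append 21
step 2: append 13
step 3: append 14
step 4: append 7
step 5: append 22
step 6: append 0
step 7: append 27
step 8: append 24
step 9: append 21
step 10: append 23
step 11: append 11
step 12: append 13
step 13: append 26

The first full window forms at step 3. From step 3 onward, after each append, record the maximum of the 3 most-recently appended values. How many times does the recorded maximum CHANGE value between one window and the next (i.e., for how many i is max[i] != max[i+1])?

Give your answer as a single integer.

Answer: 6

Derivation:
step 1: append 21 -> window=[21] (not full yet)
step 2: append 13 -> window=[21, 13] (not full yet)
step 3: append 14 -> window=[21, 13, 14] -> max=21
step 4: append 7 -> window=[13, 14, 7] -> max=14
step 5: append 22 -> window=[14, 7, 22] -> max=22
step 6: append 0 -> window=[7, 22, 0] -> max=22
step 7: append 27 -> window=[22, 0, 27] -> max=27
step 8: append 24 -> window=[0, 27, 24] -> max=27
step 9: append 21 -> window=[27, 24, 21] -> max=27
step 10: append 23 -> window=[24, 21, 23] -> max=24
step 11: append 11 -> window=[21, 23, 11] -> max=23
step 12: append 13 -> window=[23, 11, 13] -> max=23
step 13: append 26 -> window=[11, 13, 26] -> max=26
Recorded maximums: 21 14 22 22 27 27 27 24 23 23 26
Changes between consecutive maximums: 6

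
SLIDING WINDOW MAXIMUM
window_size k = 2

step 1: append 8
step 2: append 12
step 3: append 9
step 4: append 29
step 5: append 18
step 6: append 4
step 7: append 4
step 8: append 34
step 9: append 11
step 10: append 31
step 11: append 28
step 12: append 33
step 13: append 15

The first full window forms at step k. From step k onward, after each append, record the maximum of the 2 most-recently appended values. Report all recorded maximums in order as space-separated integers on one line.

Answer: 12 12 29 29 18 4 34 34 31 31 33 33

Derivation:
step 1: append 8 -> window=[8] (not full yet)
step 2: append 12 -> window=[8, 12] -> max=12
step 3: append 9 -> window=[12, 9] -> max=12
step 4: append 29 -> window=[9, 29] -> max=29
step 5: append 18 -> window=[29, 18] -> max=29
step 6: append 4 -> window=[18, 4] -> max=18
step 7: append 4 -> window=[4, 4] -> max=4
step 8: append 34 -> window=[4, 34] -> max=34
step 9: append 11 -> window=[34, 11] -> max=34
step 10: append 31 -> window=[11, 31] -> max=31
step 11: append 28 -> window=[31, 28] -> max=31
step 12: append 33 -> window=[28, 33] -> max=33
step 13: append 15 -> window=[33, 15] -> max=33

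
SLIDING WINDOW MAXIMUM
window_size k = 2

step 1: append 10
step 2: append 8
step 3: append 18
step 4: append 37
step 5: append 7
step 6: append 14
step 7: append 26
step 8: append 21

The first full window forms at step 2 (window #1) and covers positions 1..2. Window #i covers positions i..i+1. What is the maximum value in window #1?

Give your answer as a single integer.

step 1: append 10 -> window=[10] (not full yet)
step 2: append 8 -> window=[10, 8] -> max=10
Window #1 max = 10

Answer: 10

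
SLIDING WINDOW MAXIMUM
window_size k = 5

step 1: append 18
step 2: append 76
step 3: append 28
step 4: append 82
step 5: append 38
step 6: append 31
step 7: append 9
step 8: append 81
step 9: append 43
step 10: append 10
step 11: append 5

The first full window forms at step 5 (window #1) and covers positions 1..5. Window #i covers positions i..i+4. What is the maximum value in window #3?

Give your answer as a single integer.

step 1: append 18 -> window=[18] (not full yet)
step 2: append 76 -> window=[18, 76] (not full yet)
step 3: append 28 -> window=[18, 76, 28] (not full yet)
step 4: append 82 -> window=[18, 76, 28, 82] (not full yet)
step 5: append 38 -> window=[18, 76, 28, 82, 38] -> max=82
step 6: append 31 -> window=[76, 28, 82, 38, 31] -> max=82
step 7: append 9 -> window=[28, 82, 38, 31, 9] -> max=82
Window #3 max = 82

Answer: 82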